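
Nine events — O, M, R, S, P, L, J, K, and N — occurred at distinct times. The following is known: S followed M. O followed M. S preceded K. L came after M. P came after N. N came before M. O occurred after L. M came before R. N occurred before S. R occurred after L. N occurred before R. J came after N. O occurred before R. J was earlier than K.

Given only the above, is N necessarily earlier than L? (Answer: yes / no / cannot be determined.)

yes

Chain the constraints: N → M → L. Each link is directly stated, so N comes before L.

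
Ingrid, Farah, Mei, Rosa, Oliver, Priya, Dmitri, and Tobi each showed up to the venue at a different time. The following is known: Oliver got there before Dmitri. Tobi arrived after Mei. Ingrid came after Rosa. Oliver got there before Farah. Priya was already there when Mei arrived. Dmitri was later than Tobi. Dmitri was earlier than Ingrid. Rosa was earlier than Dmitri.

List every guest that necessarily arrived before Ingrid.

Directly stated before Ingrid: Dmitri and Rosa.
Mei reaches Ingrid via Mei → Tobi → Dmitri → Ingrid.
Oliver reaches Ingrid via Oliver → Dmitri → Ingrid.
Priya reaches Ingrid via Priya → Mei → Tobi → Dmitri → Ingrid.
Likewise Tobi reaches Ingrid by chaining the stated constraints.
No chain forces Farah ahead of Ingrid.

Dmitri, Mei, Oliver, Priya, Rosa, Tobi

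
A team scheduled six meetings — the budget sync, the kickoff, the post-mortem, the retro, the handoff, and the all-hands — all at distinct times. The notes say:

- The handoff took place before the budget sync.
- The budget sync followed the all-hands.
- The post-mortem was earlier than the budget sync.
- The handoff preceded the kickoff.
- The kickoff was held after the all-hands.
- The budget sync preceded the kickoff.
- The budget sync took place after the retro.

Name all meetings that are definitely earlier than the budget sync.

Directly stated before the budget sync: the all-hands, the handoff, the post-mortem, and the retro.
No chain forces the kickoff ahead of the budget sync.

the all-hands, the handoff, the post-mortem, the retro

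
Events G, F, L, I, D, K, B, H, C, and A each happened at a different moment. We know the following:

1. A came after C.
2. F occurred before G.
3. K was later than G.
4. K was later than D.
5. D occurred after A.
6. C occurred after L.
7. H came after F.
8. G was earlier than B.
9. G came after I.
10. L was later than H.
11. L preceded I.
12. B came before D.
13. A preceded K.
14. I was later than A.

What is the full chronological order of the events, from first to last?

F, H, L, C, A, I, G, B, D, K

The constraints fix every adjacent pair, so only one ordering works:
F → H → L → C → A → I → G → B → D → K.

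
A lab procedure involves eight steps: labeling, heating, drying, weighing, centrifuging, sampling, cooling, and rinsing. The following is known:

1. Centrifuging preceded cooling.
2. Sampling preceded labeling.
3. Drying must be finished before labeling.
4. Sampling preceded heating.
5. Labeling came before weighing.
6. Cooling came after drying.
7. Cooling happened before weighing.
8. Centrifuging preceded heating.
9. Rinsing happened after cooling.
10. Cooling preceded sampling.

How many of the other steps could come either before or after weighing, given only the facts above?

Forced before weighing: centrifuging, cooling, drying, labeling, and sampling.
That leaves heating and rinsing with no forced order relative to weighing — 2.

2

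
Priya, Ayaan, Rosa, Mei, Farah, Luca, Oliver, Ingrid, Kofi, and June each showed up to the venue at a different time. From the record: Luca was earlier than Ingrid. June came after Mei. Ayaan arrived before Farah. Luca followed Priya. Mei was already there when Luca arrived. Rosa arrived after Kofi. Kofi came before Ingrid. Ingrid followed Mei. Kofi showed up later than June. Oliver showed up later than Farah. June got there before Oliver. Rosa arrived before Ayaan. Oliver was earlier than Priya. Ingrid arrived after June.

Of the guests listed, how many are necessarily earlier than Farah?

5

Directly stated before Farah: Ayaan.
June reaches Farah via June → Kofi → Rosa → Ayaan → Farah.
Kofi reaches Farah via Kofi → Rosa → Ayaan → Farah.
Mei reaches Farah via Mei → June → Kofi → Rosa → Ayaan → Farah.
Likewise Rosa reaches Farah by chaining the stated constraints.
That's Ayaan, June, Kofi, Mei, and Rosa — 5 in all.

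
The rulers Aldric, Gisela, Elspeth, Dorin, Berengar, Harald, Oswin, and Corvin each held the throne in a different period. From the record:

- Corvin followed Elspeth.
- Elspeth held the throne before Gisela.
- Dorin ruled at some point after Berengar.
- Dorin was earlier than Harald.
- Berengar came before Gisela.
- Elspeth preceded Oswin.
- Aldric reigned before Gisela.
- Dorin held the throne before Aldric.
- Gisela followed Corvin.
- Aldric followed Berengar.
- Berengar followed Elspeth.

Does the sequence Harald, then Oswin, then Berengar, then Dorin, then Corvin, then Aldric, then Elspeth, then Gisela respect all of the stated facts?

no

The constraints require Elspeth before Oswin, but in the proposed sequence Oswin appears ahead of Elspeth. That one violation is enough.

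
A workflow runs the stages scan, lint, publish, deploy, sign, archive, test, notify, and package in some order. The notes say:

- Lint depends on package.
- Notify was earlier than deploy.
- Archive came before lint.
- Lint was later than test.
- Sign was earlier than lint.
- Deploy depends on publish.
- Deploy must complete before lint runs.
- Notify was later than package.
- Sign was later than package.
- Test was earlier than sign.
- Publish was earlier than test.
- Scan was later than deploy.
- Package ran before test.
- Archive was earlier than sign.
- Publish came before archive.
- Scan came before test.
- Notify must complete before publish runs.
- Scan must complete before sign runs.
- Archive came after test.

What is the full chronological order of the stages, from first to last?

The constraints fix every adjacent pair, so only one ordering works:
package → notify → publish → deploy → scan → test → archive → sign → lint.

package, notify, publish, deploy, scan, test, archive, sign, lint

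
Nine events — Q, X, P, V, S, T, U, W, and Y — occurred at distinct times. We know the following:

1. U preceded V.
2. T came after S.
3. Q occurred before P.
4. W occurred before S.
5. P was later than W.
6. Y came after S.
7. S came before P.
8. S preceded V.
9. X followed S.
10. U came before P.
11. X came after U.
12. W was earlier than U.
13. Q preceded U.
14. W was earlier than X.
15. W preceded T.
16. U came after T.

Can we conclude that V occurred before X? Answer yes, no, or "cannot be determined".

cannot be determined

No chain of stated constraints runs from V to X, and none runs from X to V either.
So the relative order of V and X is not fixed by the given facts.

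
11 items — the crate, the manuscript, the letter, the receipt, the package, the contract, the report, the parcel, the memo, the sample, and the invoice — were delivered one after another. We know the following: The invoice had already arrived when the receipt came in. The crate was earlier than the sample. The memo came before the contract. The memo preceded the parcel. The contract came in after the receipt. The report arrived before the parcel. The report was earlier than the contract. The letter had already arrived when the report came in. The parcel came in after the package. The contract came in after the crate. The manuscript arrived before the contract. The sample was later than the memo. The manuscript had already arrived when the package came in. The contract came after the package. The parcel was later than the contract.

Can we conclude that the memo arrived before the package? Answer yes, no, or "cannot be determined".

cannot be determined

No chain of stated constraints runs from the memo to the package, and none runs from the package to the memo either.
So the relative order of the memo and the package is not fixed by the given facts.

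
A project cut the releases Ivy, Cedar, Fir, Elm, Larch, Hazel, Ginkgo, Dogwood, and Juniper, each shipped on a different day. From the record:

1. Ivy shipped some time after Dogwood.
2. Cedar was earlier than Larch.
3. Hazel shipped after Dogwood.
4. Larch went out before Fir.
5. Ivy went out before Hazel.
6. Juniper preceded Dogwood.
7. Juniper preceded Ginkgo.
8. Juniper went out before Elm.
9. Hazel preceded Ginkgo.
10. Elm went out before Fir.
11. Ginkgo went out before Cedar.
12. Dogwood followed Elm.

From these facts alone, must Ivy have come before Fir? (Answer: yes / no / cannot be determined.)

Chain the constraints: Ivy → Hazel → Ginkgo → Cedar → Larch → Fir. Each link is directly stated, so Ivy comes before Fir.

yes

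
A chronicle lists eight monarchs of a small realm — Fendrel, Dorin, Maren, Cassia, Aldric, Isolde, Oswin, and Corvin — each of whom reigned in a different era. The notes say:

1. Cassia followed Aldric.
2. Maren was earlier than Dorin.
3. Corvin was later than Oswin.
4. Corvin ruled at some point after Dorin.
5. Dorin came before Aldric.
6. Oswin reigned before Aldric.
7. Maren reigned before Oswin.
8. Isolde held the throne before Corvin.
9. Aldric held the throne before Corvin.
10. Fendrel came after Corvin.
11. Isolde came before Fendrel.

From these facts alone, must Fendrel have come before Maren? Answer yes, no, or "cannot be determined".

Tracing the constraints gives Maren → Dorin → Corvin → Fendrel, so Maren must come before Fendrel.
That means Fendrel cannot be before Maren.

no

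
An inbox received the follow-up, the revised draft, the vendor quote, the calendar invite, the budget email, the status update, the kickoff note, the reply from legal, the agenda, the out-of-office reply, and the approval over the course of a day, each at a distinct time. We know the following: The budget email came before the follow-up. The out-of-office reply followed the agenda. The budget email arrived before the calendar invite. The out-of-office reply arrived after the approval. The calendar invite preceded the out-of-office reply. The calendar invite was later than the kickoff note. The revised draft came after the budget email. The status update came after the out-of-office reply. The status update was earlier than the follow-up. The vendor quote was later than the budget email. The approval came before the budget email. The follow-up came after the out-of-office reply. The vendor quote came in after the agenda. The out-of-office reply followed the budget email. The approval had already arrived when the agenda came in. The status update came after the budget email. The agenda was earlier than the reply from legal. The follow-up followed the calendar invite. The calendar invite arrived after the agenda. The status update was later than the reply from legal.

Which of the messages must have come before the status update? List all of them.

Directly stated before the status update: the budget email, the out-of-office reply, and the reply from legal.
The agenda reaches the status update via the agenda → the out-of-office reply → the status update.
The approval reaches the status update via the approval → the budget email → the status update.
The calendar invite reaches the status update via the calendar invite → the out-of-office reply → the status update.
Likewise the kickoff note reaches the status update by chaining the stated constraints.

the agenda, the approval, the budget email, the calendar invite, the kickoff note, the out-of-office reply, the reply from legal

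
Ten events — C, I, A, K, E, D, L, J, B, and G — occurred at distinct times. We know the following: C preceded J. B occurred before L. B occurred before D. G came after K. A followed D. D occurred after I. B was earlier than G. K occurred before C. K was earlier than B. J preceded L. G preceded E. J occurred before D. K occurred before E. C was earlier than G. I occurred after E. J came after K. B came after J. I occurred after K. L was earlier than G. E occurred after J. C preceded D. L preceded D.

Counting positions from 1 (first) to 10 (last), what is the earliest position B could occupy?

C, J, and K must all come before B — 3 forced predecessors.
Nothing else is forced ahead of B, so its earliest slot is position 3 + 1 = 4.

4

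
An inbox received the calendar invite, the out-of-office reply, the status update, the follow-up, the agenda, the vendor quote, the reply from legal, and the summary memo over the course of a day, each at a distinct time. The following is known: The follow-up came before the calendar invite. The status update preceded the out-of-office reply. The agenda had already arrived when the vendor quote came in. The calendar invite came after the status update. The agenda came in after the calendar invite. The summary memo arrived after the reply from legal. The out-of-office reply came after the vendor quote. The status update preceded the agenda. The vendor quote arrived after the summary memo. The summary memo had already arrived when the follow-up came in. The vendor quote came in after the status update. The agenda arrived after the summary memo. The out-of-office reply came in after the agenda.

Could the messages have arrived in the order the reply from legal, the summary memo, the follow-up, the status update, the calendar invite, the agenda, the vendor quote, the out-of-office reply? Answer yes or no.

Check each stated constraint against the proposed order — e.g. the status update is ahead of the out-of-office reply; the summary memo is ahead of the vendor quote. Every pair is in the required order; nothing is violated.

yes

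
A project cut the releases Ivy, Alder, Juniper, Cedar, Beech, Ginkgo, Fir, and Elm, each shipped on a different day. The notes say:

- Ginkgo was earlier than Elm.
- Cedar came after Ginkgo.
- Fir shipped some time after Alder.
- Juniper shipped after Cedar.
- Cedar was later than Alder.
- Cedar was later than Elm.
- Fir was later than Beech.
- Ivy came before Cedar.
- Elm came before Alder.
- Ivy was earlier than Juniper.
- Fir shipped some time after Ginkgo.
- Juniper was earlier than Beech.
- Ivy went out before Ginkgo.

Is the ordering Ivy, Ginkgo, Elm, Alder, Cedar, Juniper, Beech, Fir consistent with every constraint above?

Check each stated constraint against the proposed order — e.g. Ivy is ahead of Juniper; Ginkgo is ahead of Fir. Every pair is in the required order; nothing is violated.

yes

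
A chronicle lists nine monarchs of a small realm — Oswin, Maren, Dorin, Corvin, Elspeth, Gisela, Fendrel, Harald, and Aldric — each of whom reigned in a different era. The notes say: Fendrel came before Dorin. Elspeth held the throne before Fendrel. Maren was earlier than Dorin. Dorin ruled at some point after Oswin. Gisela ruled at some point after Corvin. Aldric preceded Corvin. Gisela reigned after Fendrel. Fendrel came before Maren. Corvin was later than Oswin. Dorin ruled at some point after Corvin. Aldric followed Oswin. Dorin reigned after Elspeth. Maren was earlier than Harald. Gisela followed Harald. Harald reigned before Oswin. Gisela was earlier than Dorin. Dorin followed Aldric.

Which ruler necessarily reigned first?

Elspeth

Elspeth has a chain of constraints placing them before every other ruler, so Elspeth must be first.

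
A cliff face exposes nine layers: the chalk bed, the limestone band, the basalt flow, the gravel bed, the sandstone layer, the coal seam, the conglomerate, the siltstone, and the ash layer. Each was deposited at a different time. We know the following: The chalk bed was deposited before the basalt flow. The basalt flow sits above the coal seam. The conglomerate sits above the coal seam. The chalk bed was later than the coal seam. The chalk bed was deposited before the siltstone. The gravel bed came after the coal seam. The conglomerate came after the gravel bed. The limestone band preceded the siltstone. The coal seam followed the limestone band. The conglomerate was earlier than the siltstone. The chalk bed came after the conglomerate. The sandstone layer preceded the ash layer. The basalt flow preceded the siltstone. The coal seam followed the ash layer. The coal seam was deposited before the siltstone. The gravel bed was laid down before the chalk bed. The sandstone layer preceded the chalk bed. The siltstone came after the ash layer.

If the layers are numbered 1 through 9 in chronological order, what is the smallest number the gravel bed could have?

5

The ash layer, the coal seam, the limestone band, and the sandstone layer must all come before the gravel bed — 4 forced predecessors.
Nothing else is forced ahead of the gravel bed, so its earliest slot is position 4 + 1 = 5.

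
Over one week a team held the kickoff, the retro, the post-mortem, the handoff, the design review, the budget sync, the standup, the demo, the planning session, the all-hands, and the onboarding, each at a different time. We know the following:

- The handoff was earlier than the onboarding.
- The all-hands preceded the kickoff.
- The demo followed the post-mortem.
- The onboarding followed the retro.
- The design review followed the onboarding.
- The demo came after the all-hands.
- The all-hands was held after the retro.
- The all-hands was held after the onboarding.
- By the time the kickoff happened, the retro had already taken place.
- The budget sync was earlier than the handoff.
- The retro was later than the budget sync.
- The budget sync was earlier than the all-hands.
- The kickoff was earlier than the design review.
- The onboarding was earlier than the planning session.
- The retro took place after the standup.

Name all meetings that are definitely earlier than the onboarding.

the budget sync, the handoff, the retro, the standup

Directly stated before the onboarding: the handoff and the retro.
The budget sync reaches the onboarding via the budget sync → the retro → the onboarding.
The standup reaches the onboarding via the standup → the retro → the onboarding.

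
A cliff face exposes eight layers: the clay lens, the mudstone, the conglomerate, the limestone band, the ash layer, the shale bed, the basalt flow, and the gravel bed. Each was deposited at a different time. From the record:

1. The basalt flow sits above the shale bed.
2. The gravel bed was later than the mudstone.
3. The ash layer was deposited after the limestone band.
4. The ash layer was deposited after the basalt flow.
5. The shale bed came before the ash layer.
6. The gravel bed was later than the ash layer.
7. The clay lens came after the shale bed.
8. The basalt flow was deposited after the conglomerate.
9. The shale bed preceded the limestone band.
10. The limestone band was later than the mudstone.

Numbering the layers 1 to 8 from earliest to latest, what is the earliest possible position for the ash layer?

The basalt flow, the conglomerate, the limestone band, the mudstone, and the shale bed must all come before the ash layer — 5 forced predecessors.
Nothing else is forced ahead of the ash layer, so its earliest slot is position 5 + 1 = 6.

6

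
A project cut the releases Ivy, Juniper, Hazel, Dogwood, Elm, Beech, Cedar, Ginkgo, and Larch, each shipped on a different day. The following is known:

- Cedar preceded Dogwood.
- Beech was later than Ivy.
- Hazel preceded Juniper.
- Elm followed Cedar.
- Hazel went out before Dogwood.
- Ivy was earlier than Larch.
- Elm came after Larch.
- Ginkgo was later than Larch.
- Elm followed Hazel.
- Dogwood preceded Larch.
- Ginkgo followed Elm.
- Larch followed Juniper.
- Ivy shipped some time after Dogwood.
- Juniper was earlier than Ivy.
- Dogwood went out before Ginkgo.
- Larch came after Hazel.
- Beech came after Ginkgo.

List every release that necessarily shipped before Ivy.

Directly stated before Ivy: Dogwood and Juniper.
Cedar reaches Ivy via Cedar → Dogwood → Ivy.
Hazel reaches Ivy via Hazel → Dogwood → Ivy.

Cedar, Dogwood, Hazel, Juniper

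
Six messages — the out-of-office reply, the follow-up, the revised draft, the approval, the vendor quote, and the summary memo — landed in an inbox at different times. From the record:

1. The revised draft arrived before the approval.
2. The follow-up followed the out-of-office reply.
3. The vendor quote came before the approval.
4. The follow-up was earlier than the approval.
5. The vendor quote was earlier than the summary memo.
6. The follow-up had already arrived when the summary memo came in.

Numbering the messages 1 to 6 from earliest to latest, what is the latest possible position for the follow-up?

The follow-up must come before the approval and the summary memo — 2 messages forced after it.
Everything else can be placed before the follow-up in some valid order, so the follow-up can sit as late as position 6 − 2 = 4.

4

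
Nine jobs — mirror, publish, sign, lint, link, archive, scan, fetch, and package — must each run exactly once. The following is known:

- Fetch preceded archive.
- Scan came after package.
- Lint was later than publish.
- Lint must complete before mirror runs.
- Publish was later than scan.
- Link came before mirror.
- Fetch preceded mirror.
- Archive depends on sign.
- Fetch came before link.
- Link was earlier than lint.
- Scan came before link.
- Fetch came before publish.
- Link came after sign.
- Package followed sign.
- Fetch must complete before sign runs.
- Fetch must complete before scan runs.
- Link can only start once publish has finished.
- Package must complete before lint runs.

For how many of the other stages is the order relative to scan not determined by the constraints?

1

Forced before scan: fetch, package, and sign; forced after scan: link, lint, mirror, and publish.
That leaves archive with no forced order relative to scan — 1.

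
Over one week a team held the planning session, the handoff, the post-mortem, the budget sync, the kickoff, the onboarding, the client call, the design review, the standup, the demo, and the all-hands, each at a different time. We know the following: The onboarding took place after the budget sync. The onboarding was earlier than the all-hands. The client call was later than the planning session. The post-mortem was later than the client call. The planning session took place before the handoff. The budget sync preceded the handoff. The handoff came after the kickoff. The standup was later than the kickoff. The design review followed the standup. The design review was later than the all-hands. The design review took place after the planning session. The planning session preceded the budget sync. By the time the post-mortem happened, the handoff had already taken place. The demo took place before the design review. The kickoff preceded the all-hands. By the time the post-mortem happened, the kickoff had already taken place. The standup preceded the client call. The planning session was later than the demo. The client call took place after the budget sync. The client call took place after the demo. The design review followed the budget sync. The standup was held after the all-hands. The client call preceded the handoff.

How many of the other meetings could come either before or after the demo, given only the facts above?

1

Forced after the demo: the all-hands, the budget sync, the client call, the design review, the handoff, the onboarding, the planning session, the post-mortem, and the standup.
That leaves the kickoff with no forced order relative to the demo — 1.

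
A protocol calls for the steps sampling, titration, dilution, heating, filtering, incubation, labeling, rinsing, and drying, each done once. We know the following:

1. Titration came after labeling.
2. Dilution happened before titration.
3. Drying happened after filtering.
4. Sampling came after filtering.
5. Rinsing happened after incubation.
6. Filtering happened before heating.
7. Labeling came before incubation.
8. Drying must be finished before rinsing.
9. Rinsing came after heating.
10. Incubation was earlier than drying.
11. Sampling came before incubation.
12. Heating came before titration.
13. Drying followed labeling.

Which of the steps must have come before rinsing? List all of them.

Directly stated before rinsing: drying, heating, and incubation.
Filtering reaches rinsing via filtering → heating → rinsing.
Labeling reaches rinsing via labeling → drying → rinsing.
Sampling reaches rinsing via sampling → incubation → rinsing.

drying, filtering, heating, incubation, labeling, sampling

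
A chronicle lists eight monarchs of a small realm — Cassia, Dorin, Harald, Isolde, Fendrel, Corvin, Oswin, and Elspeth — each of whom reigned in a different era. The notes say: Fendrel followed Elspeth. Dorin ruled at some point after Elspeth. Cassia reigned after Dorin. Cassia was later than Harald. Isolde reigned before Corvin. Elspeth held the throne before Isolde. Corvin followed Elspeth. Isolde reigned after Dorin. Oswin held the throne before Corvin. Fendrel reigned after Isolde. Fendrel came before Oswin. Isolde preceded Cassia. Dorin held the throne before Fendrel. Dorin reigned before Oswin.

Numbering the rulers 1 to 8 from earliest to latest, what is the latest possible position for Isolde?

Isolde must come before Cassia, Corvin, Fendrel, and Oswin — 4 rulers forced after them.
Everything else can be placed before Isolde in some valid order, so Isolde can sit as late as position 8 − 4 = 4.

4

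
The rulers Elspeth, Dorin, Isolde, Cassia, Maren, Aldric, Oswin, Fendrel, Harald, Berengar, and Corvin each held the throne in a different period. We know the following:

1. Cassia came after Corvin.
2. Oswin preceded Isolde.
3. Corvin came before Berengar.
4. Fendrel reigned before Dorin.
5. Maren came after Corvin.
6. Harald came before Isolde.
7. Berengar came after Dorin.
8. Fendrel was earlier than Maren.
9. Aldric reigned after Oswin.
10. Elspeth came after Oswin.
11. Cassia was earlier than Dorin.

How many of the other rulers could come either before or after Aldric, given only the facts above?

Forced before Aldric: Oswin.
That leaves Berengar, Cassia, Corvin, Dorin, Elspeth, Fendrel, Harald, Isolde, and Maren with no forced order relative to Aldric — 9.

9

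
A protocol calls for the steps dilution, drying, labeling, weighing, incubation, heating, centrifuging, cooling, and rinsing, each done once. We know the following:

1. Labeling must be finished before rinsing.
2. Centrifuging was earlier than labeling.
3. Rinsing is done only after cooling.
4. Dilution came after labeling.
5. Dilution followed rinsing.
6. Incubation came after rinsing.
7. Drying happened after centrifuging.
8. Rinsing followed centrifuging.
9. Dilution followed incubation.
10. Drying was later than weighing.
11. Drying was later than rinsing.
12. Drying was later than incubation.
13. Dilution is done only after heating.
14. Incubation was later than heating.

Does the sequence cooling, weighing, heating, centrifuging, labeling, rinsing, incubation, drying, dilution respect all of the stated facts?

yes

Check each stated constraint against the proposed order — e.g. heating is ahead of dilution; weighing is ahead of drying. Every pair is in the required order; nothing is violated.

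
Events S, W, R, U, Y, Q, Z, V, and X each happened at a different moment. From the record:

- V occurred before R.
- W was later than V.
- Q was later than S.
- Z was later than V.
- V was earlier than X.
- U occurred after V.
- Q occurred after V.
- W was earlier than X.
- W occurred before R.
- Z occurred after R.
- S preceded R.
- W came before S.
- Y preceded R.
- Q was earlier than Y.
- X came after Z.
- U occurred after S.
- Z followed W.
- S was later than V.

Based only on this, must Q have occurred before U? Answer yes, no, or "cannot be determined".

No chain of stated constraints runs from Q to U, and none runs from U to Q either.
So the relative order of Q and U is not fixed by the given facts.

cannot be determined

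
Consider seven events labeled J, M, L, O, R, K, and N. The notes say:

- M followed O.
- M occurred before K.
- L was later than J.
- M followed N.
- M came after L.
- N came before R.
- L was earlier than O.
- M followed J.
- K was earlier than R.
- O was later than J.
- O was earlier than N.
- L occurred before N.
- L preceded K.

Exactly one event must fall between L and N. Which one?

O

Tracing the constraints gives L → O → N, so O sits after L and before N.
No other event is forced both after L and before N.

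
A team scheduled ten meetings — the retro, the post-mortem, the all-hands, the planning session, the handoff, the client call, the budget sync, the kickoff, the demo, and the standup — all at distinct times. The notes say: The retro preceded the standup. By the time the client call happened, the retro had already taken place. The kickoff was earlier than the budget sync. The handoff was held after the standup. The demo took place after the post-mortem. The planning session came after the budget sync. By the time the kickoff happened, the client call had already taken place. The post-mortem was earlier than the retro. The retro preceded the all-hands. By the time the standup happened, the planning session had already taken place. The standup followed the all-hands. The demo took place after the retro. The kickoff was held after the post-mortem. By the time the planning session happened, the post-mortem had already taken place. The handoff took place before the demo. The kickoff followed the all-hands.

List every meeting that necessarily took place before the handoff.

Directly stated before the handoff: the standup.
The all-hands reaches the handoff via the all-hands → the standup → the handoff.
The budget sync reaches the handoff via the budget sync → the planning session → the standup → the handoff.
The client call reaches the handoff via the client call → the kickoff → the budget sync → the planning session → the standup → the handoff.
Likewise the kickoff, the planning session, the post-mortem, and the retro each reach the handoff by chaining the stated constraints.
No chain forces the demo ahead of the handoff.

the all-hands, the budget sync, the client call, the kickoff, the planning session, the post-mortem, the retro, the standup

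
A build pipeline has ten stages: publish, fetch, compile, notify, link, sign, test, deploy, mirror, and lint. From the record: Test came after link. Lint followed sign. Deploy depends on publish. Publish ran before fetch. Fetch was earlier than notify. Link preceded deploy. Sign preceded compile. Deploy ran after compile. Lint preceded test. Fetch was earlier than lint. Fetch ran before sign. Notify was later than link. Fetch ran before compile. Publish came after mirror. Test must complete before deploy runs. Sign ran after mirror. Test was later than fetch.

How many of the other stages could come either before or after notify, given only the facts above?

5

Forced before notify: fetch, link, mirror, and publish.
That leaves compile, deploy, lint, sign, and test with no forced order relative to notify — 5.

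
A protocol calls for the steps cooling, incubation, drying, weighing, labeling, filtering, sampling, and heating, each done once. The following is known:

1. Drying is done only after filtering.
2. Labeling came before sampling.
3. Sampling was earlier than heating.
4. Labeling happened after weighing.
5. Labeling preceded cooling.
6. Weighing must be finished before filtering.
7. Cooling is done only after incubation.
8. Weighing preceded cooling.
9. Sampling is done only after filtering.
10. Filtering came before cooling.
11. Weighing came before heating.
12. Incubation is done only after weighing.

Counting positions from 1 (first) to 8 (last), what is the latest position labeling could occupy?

Labeling must come before cooling, heating, and sampling — 3 steps forced after it.
Everything else can be placed before labeling in some valid order, so labeling can sit as late as position 8 − 3 = 5.

5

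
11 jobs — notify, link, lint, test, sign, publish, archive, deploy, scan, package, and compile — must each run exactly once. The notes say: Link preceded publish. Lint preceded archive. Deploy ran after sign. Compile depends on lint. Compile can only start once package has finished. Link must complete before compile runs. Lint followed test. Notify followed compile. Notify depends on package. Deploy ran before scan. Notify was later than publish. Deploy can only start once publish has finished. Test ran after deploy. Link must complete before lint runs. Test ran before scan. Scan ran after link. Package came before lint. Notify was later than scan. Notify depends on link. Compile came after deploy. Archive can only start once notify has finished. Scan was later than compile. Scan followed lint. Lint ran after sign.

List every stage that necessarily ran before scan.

compile, deploy, link, lint, package, publish, sign, test

Directly stated before scan: compile, deploy, link, lint, and test.
Package reaches scan via package → compile → scan.
Publish reaches scan via publish → deploy → scan.
Sign reaches scan via sign → lint → scan.
No chain forces notify (or any of the others) ahead of scan.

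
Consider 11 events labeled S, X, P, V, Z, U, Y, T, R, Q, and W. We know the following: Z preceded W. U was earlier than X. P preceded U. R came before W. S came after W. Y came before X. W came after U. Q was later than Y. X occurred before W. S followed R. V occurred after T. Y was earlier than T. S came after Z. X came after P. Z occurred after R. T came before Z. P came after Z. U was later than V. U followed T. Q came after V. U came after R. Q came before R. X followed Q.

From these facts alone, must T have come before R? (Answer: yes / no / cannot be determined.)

yes

Chain the constraints: T → V → Q → R. Each link is directly stated, so T comes before R.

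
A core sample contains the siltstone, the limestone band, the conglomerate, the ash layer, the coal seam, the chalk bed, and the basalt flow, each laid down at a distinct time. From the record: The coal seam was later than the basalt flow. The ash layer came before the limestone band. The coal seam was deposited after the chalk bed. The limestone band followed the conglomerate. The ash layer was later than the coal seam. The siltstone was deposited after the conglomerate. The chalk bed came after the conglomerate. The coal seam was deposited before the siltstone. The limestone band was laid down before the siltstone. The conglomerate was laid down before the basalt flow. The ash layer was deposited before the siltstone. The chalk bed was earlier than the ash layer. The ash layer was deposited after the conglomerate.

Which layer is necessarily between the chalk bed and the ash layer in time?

the coal seam

Tracing the constraints gives the chalk bed → the coal seam → the ash layer, so the coal seam sits after the chalk bed and before the ash layer.
No other layer is forced both after the chalk bed and before the ash layer.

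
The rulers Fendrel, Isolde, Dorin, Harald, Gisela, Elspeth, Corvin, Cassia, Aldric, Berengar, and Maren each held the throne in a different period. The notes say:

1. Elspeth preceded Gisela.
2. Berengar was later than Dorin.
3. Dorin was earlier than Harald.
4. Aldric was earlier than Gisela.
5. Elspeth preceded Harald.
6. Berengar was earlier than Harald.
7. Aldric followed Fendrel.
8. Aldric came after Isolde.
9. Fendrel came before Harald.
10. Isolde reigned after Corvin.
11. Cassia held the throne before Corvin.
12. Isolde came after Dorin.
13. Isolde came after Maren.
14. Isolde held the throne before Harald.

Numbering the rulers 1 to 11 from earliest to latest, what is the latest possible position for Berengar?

10

Berengar must come before Harald — 1 ruler forced after them.
Everything else can be placed before Berengar in some valid order, so Berengar can sit as late as position 11 − 1 = 10.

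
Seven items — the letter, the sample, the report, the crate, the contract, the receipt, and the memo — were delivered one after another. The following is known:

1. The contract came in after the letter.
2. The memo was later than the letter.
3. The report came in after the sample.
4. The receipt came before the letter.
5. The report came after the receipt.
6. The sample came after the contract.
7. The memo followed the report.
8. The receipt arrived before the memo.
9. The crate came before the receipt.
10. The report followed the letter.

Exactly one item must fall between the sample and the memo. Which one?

Tracing the constraints gives the sample → the report → the memo, so the report sits after the sample and before the memo.
No other item is forced both after the sample and before the memo.

the report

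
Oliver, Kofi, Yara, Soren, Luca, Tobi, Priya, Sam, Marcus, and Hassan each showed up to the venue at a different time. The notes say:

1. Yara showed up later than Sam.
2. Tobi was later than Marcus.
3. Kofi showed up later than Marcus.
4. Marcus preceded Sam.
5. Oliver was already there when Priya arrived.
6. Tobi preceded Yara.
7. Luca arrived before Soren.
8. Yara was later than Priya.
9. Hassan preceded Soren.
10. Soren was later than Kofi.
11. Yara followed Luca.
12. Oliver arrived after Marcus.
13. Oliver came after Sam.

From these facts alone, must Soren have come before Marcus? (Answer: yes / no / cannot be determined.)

no

Tracing the constraints gives Marcus → Kofi → Soren, so Marcus must come before Soren.
That means Soren cannot be before Marcus.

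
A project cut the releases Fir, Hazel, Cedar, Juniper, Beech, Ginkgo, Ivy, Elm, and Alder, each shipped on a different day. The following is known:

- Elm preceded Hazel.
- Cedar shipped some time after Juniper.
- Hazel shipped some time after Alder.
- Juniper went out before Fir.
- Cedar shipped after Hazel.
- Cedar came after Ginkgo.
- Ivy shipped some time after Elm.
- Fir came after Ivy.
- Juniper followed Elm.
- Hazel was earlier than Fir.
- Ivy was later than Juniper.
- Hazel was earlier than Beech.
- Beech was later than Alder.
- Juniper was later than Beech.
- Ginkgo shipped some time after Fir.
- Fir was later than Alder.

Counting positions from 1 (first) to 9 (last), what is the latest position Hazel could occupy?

Hazel must come before Beech, Cedar, Fir, Ginkgo, Ivy, and Juniper — 6 releases forced after it.
Everything else can be placed before Hazel in some valid order, so Hazel can sit as late as position 9 − 6 = 3.

3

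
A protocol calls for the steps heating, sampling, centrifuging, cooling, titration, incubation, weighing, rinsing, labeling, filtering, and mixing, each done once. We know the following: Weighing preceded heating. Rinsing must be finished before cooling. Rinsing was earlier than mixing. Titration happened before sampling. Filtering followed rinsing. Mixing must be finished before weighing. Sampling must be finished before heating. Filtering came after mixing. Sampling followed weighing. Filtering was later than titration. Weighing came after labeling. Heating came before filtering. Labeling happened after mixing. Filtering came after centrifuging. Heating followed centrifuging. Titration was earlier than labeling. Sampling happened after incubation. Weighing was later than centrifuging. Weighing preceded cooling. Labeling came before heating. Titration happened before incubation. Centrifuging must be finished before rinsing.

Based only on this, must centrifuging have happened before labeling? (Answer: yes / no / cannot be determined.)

Chain the constraints: centrifuging → rinsing → mixing → labeling. Each link is directly stated, so centrifuging comes before labeling.

yes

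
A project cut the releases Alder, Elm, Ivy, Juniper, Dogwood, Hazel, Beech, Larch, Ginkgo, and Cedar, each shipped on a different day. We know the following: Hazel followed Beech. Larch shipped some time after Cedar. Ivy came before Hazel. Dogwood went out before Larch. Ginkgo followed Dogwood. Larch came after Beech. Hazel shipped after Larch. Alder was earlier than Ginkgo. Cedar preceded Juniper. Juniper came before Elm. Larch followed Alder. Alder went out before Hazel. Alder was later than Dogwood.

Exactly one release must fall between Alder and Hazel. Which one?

Tracing the constraints gives Alder → Larch → Hazel, so Larch sits after Alder and before Hazel.
No other release is forced both after Alder and before Hazel.

Larch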